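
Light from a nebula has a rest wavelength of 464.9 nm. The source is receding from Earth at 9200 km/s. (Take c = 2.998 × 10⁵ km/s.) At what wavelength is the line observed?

β = v/c = 9200/299800 = 0.0307.
Relativistic Doppler for wavelength: λ' = λ₀ · √((1 + β)/(1 − β)).
λ' = 464.9 × √(1.0307/0.9693) = 464.9 × 1.03117 ≈ 479.4 nm.

479.4 nm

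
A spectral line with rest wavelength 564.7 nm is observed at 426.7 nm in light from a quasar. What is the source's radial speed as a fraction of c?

0.273c

λ'/λ₀ = 0.7556 < 1 (blueshift), so the source is approaching.
λ'/λ₀ = √((1 − β)/(1 + β)) for an approaching source ⇒ β = (1 − r²)/(1 + r²) with r = λ'/λ₀.
β = (1 − 0.5710)/(1 + 0.5710) ≈ 0.273.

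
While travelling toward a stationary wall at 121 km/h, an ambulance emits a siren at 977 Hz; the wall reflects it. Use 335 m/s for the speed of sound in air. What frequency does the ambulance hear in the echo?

121 km/h = 33.61 m/s.
The wall receives the sound from a moving source: f₁ = f₀ · v/(v − v_e) = 977 × 335/301.39 ≈ 1086 Hz.
On the return leg the ambulance is a moving observer: f₂ = f₁ · (v + v_e)/v = 1086 × 368.61/335 ≈ 1195 Hz.

1195 Hz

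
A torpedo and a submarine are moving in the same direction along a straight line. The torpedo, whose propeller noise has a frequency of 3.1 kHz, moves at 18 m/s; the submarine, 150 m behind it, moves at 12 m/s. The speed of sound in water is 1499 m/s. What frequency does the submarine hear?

The submarine is behind, so the torpedo is moving away from it while the submarine is moving toward the torpedo.
General Doppler shift: f' = f · (v + v_o)/(v + v_s).
f' = 3.1 × (1499 + 12)/(1499 + 18) = 3.1 × 1511/1517 ≈ 3.09 kHz.

3.09 kHz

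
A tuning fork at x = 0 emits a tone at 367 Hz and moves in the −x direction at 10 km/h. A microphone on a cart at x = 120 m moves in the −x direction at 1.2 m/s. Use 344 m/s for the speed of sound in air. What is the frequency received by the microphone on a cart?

365 Hz

10 km/h = 2.778 m/s.
The observer lies on the +x side, so the source is heading away from the observer and the observer is heading toward the source.
Both move, so f' = f · (v + v_o)/(v + v_s).
f' = 367 × (344 + 1.2)/(344 + 2.778) = 367 × 345.2/346.78 ≈ 365 Hz.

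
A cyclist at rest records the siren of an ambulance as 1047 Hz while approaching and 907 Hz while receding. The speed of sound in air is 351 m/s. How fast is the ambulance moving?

f₁/f₂ = (v + v_s)/(v − v_s), so v_s = v · (f₁ − f₂)/(f₁ + f₂).
v_s = 351 × (1047 − 907)/(1047 + 907) = 351 × 140/1954 ≈ 25 m/s.

25 m/s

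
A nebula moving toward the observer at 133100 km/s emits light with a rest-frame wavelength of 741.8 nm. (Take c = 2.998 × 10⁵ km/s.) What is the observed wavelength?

460.3 nm

β = v/c = 133100/299800 = 0.4440.
Relativistic Doppler for wavelength: λ' = λ₀ · √((1 − β)/(1 + β)).
λ' = 741.8 × √(0.5560/1.4440) = 741.8 × 0.62055 ≈ 460.3 nm.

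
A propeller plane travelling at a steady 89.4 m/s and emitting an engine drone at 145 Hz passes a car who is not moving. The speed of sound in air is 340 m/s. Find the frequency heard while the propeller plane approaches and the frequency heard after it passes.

197 Hz approaching; 115 Hz receding

Approaching: f₁ = f · v/(v − v_s) = 145 × 340/250.6 ≈ 197 Hz.
Receding: f₂ = f · v/(v + v_s) = 145 × 340/429.4 ≈ 115 Hz.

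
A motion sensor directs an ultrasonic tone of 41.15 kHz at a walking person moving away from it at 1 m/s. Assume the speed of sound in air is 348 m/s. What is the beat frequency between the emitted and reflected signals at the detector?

236 Hz

At the walking person (a moving observer), f₁ = f₀ · (v − u)/v = 41.15 × 347/348 ≈ 41.032 kHz.
On reflection it acts as a source moving away from the stationary detector: f₂ = f₁ · v/(v + u) = 41.032 × 348/349 ≈ 40.914 kHz.
Beat frequency (with f₀ = 41150 Hz): |f₂ − f₀| = 2u·f₀/(v + u) = 2 × 1 × 41150/349 ≈ 236 Hz.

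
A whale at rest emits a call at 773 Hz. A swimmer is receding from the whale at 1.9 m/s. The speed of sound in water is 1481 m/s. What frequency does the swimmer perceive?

Only the observer moves, away from the source, so f' = f · (v − v_o)/v.
f' = 773 × (1481 − 1.9)/1481 = 773 × 1479.1/1481 ≈ 772 Hz.

772 Hz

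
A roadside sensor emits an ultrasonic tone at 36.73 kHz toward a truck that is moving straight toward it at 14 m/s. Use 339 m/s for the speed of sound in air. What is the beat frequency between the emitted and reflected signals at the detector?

The truck first receives the wave as a moving observer: f₁ = f₀ · (v + u)/v = 36.73 × (339 + 14)/339 ≈ 38.25 kHz.
On reflection it acts as a source moving toward the stationary detector: f₂ = f₁ · v/(v − u) = 38.25 × 339/325 ≈ 39.89 kHz.
Beat frequency (with f₀ = 36730 Hz): |f₂ − f₀| = 2u·f₀/(v − u) = 2 × 14 × 36730/325 ≈ 3164 Hz.

3164 Hz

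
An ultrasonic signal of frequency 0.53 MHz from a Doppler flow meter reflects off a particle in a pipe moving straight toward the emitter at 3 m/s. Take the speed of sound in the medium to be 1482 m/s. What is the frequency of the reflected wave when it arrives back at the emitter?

The particle in a pipe first receives the wave as a moving observer: f₁ = f₀ · (v + u)/v = 0.53 × (1482 + 3)/1482 ≈ 0.5311 MHz.
The reflection then acts as a moving source: f₂ = f₁ · v/(v − u) ≈ 0.5322 MHz.
Equivalently f₂ = f₀ · (v + u)/(v − u).

0.5322 MHz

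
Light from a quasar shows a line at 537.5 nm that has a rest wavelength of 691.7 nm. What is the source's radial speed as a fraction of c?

λ'/λ₀ = 0.7771 < 1 (blueshift), so the source is approaching.
λ'/λ₀ = √((1 − β)/(1 + β)) for an approaching source ⇒ β = (1 − r²)/(1 + r²) with r = λ'/λ₀.
β = (1 − 0.6038)/(1 + 0.6038) ≈ 0.247.

0.247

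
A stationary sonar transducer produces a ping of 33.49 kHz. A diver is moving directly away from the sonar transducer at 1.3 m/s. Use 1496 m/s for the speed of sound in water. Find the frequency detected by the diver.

33.5 kHz

Only the observer moves, away from the source, so f' = f · (v − v_o)/v.
f' = 33.49 × (1496 − 1.3)/1496 = 33.49 × 1494.7/1496 ≈ 33.5 kHz.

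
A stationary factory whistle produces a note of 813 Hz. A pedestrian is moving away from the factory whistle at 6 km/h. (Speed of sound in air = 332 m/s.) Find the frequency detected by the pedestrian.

6 km/h = 1.667 m/s.
Moving observer, stationary source: f' = f · (v − v_o)/v.
f' = 813 × (332 − 1.667)/332 = 813 × 330.33/332 ≈ 809 Hz.

809 Hz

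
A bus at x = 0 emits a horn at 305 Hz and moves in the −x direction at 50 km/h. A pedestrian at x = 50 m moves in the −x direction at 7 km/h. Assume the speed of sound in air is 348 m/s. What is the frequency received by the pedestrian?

295 Hz

50 km/h = 13.89 m/s; 7 km/h = 1.944 m/s.
The observer lies on the +x side, so the source is heading away from the observer and the observer is heading toward the source.
With source receding and observer approaching, f' = f · (v + v_o)/(v + v_s).
f' = 305 × (348 + 1.944)/(348 + 13.89) = 305 × 349.94/361.89 ≈ 295 Hz.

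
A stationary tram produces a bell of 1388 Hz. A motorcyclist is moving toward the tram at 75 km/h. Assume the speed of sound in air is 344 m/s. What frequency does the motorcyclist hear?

1472 Hz

75 km/h = 20.83 m/s.
Only the observer moves, toward the source, so f' = f · (v + v_o)/v.
f' = 1388 × (344 + 20.83)/344 = 1388 × 364.83/344 ≈ 1472 Hz.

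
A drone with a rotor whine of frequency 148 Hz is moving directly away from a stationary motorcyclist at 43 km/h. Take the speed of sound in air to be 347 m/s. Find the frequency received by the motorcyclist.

143 Hz

43 km/h = 11.94 m/s.
Moving source, stationary observer: f' = f · v/(v + v_s) since the source is receding.
f' = 148 × 347/(347 + 11.94) = 148 × 347/358.9 ≈ 143 Hz.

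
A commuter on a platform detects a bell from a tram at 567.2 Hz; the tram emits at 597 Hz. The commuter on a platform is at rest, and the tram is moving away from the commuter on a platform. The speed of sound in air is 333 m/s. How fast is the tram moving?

f' = f · v/(v + v_s) ⇒ v_s = v · |1 − f/f'|.
v_s = 333 × |1 − 597/567.2| = 333 × 0.05254 ≈ 17.5 m/s.

17.5 m/s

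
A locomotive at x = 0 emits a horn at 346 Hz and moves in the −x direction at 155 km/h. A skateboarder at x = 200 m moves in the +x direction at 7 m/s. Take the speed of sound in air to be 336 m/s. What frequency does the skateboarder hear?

300 Hz

155 km/h = 43.06 m/s.
The observer lies on the +x side, so the source is heading away from the observer and the observer is heading away from the source.
Both move, so f' = f · (v − v_o)/(v + v_s).
f' = 346 × (336 − 7)/(336 + 43.06) = 346 × 329/379.06 ≈ 300 Hz.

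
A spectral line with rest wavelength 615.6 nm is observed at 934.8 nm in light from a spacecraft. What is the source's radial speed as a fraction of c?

λ'/λ₀ = 1.5185 > 1 (redshift), so the source is receding.
λ'/λ₀ = √((1 + β)/(1 − β)) for a receding source ⇒ β = (r² − 1)/(r² + 1) with r = λ'/λ₀.
β = (2.3059 − 1)/(2.3059 + 1) ≈ 0.395.

0.395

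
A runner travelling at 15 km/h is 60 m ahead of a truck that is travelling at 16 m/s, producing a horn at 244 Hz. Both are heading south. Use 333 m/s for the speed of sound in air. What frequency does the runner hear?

15 km/h = 4.167 m/s.
The runner is ahead, so the truck is moving toward it while the runner is moving away from the truck.
Both move, so f' = f · (v − v_o)/(v − v_s).
f' = 244 × (333 − 4.167)/(333 − 16) = 244 × 328.83/317 ≈ 253 Hz.

253 Hz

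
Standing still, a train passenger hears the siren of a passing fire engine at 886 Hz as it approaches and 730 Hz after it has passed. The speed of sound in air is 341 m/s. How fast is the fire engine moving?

f₁/f₂ = (v + v_s)/(v − v_s), so v_s = v · (f₁ − f₂)/(f₁ + f₂).
v_s = 341 × (886 − 730)/(886 + 730) = 341 × 156/1616 ≈ 33 m/s.

33 m/s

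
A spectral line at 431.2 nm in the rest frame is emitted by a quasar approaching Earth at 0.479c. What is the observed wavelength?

255.9 nm

Relativistic Doppler for wavelength: λ' = λ₀ · √((1 − β)/(1 + β)).
λ' = 431.2 × √(0.5210/1.4790) = 431.2 × 0.59352 ≈ 255.9 nm.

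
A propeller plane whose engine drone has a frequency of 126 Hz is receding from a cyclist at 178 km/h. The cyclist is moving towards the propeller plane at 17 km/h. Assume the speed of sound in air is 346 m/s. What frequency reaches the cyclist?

112 Hz

178 km/h = 49.44 m/s; 17 km/h = 4.722 m/s.
With source receding and observer approaching, f' = f · (v + v_o)/(v + v_s).
f' = 126 × (346 + 4.722)/(346 + 49.44) = 126 × 350.72/395.44 ≈ 112 Hz.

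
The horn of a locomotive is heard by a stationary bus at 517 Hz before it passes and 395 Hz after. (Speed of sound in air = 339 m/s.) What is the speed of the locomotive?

f₁/f₂ = (v + v_s)/(v − v_s), so v_s = v · (f₁ − f₂)/(f₁ + f₂).
v_s = 339 × (517 − 395)/(517 + 395) = 339 × 122/912 ≈ 45 m/s.

45 m/s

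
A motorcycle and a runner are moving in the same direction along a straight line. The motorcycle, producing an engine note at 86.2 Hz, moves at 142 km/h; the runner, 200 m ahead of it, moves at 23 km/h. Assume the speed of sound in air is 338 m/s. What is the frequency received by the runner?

142 km/h = 39.44 m/s; 23 km/h = 6.389 m/s.
The runner is ahead, so the motorcycle is moving toward it while the runner is moving away from the motorcycle.
Both move, so f' = f · (v − v_o)/(v − v_s).
f' = 86.2 × (338 − 6.389)/(338 − 39.44) = 86.2 × 331.61/298.56 ≈ 96 Hz.

96 Hz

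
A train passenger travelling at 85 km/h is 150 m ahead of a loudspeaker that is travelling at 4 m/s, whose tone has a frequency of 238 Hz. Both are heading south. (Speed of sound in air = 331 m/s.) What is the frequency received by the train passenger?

224 Hz

85 km/h = 23.61 m/s.
The train passenger is ahead, so the loudspeaker is moving toward it while the train passenger is moving away from the loudspeaker.
Both move, so f' = f · (v − v_o)/(v − v_s).
f' = 238 × (331 − 23.61)/(331 − 4) = 238 × 307.39/327 ≈ 224 Hz.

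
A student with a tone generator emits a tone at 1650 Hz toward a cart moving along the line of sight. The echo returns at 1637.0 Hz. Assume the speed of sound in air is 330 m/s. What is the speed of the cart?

1.31 m/s

Double Doppler shift off a moving reflector: f₂ = f₀ · (v + u)/(v − u) (u > 0 toward emitter).
Rearranging, u = v · (f₂ − f₀)/(f₂ + f₀) = 330 × -13.0/3287.0 ≈ -1.31 m/s.
So the cart is moving at 1.31 m/s away from the emitter.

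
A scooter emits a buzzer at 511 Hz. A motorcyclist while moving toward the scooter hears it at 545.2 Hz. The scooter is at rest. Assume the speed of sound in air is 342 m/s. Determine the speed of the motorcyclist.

f' = f · (v + v_o)/v ⇒ v_o = v · |f'/f − 1|.
v_o = 342 × |545.2/511 − 1| = 342 × 0.06693 ≈ 22.9 m/s.

22.9 m/s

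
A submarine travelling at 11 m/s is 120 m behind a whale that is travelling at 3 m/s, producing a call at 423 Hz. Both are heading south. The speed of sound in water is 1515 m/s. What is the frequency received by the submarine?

The submarine is behind, so the whale is moving away from it while the submarine is moving toward the whale.
With source receding and observer approaching, f' = f · (v + v_o)/(v + v_s).
f' = 423 × (1515 + 11)/(1515 + 3) = 423 × 1526/1518 ≈ 425 Hz.

425 Hz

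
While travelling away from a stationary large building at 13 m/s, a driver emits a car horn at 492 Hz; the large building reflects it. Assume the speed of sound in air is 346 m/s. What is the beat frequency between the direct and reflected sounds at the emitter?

35.6 Hz

The large building receives the sound from a moving source: f₁ = f₀ · v/(v + v_e) = 492 × 346/359 ≈ 474.2 Hz.
On the return leg the driver is a moving observer: f₂ = f₁ · (v − v_e)/v = 474.2 × 333/346 ≈ 456.4 Hz.
Equivalently f₂ = f₀ · (v − v_e)/(v + v_e).
Beat against the emitted tone: |f₂ − f₀| = 2v_e·f₀/(v + v_e) = 2 × 13 × 492/359 ≈ 35.6 Hz.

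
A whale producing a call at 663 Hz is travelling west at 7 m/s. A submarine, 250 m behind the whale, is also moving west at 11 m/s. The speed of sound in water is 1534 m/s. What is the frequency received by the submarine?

665 Hz

The submarine is behind, so the whale is moving away from it while the submarine is moving toward the whale.
General Doppler shift: f' = f · (v + v_o)/(v + v_s).
f' = 663 × (1534 + 11)/(1534 + 7) = 663 × 1545/1541 ≈ 665 Hz.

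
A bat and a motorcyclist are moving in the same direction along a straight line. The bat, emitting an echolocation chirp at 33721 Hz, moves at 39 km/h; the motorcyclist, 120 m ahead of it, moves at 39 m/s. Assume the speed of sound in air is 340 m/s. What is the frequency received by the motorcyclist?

39 km/h = 10.83 m/s.
The motorcyclist is ahead, so the bat is moving toward it while the motorcyclist is moving away from the bat.
General Doppler shift: f' = f · (v − v_o)/(v − v_s).
f' = 33721 × (340 − 39)/(340 − 10.83) = 33721 × 301/329.17 ≈ 30836 Hz.

30836 Hz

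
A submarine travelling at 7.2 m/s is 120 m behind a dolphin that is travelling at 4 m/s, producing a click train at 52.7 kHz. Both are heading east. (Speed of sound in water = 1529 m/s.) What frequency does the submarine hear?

The submarine is behind, so the dolphin is moving away from it while the submarine is moving toward the dolphin.
General Doppler shift: f' = f · (v + v_o)/(v + v_s).
f' = 52.7 × (1529 + 7.2)/(1529 + 4) = 52.7 × 1536.2/1533 ≈ 52.8 kHz.

52.8 kHz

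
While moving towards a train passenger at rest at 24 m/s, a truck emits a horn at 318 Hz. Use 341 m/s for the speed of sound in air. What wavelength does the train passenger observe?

With the source moving toward a stationary observer, f' = f · v/(v − v_s).
f' = 318 × 341/(341 − 24) ≈ 342 Hz.
λ' = v/f' = 341/342.076 ≈ 99.7 cm.

99.7 cm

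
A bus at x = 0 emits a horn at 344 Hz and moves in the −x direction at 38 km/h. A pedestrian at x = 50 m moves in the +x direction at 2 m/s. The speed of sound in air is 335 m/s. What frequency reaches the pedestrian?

332 Hz

38 km/h = 10.56 m/s.
The observer lies on the +x side, so the source is heading away from the observer and the observer is heading away from the source.
General Doppler shift: f' = f · (v − v_o)/(v + v_s).
f' = 344 × (335 − 2)/(335 + 10.56) = 344 × 333/345.56 ≈ 332 Hz.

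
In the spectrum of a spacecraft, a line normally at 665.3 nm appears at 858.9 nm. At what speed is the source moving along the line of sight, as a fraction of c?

0.250c

λ'/λ₀ = 1.2910 > 1 (redshift), so the source is receding.
λ'/λ₀ = √((1 + β)/(1 − β)) for a receding source ⇒ β = (r² − 1)/(r² + 1) with r = λ'/λ₀.
β = (1.6667 − 1)/(1.6667 + 1) ≈ 0.250.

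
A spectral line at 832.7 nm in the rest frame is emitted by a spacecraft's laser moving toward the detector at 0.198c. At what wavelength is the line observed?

681.3 nm

Relativistic Doppler for wavelength: λ' = λ₀ · √((1 − β)/(1 + β)).
λ' = 832.7 × √(0.8020/1.1980) = 832.7 × 0.81820 ≈ 681.3 nm.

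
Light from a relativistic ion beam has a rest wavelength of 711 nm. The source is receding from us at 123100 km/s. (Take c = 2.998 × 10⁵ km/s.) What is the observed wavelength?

β = v/c = 123100/299800 = 0.4106.
Relativistic Doppler for wavelength: λ' = λ₀ · √((1 + β)/(1 − β)).
λ' = 711 × √(1.4106/0.5894) = 711 × 1.54704 ≈ 1099.9 nm.

1099.9 nm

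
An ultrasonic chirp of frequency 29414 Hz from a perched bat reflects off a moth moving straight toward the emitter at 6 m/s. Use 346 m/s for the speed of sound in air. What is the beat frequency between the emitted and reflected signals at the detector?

1038 Hz

At the moth (a moving observer), f₁ = f₀ · (v + u)/v = 29414 × 352/346 ≈ 29924 Hz.
On reflection it acts as a source moving toward the stationary detector: f₂ = f₁ · v/(v − u) = 29924 × 346/340 ≈ 30452 Hz.
Equivalently f₂ = f₀ · (v + u)/(v − u).
Beat frequency: |f₂ − f₀| = 2u·f₀/(v − u) = 2 × 6 × 29414/340 ≈ 1038 Hz.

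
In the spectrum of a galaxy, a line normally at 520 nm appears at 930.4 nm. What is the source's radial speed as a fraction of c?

0.524

λ'/λ₀ = 1.7892 > 1 (redshift), so the source is receding.
λ'/λ₀ = √((1 + β)/(1 − β)) for a receding source ⇒ β = (r² − 1)/(r² + 1) with r = λ'/λ₀.
β = (3.2013 − 1)/(3.2013 + 1) ≈ 0.524.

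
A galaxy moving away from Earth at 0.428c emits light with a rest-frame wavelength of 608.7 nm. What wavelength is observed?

Relativistic Doppler for wavelength: λ' = λ₀ · √((1 + β)/(1 − β)).
λ' = 608.7 × √(1.4280/0.5720) = 608.7 × 1.58003 ≈ 961.8 nm.

961.8 nm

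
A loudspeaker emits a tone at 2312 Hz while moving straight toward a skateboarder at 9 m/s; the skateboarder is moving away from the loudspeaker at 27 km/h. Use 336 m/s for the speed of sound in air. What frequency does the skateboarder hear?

2323 Hz

27 km/h = 7.5 m/s.
With source approaching and observer receding, f' = f · (v − v_o)/(v − v_s).
f' = 2312 × (336 − 7.5)/(336 − 9) = 2312 × 328.5/327 ≈ 2323 Hz.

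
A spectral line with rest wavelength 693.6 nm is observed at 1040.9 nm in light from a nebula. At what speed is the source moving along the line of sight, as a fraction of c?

0.385

λ'/λ₀ = 1.5007 > 1 (redshift), so the source is receding.
λ'/λ₀ = √((1 + β)/(1 − β)) for a receding source ⇒ β = (r² − 1)/(r² + 1) with r = λ'/λ₀.
β = (2.2522 − 1)/(2.2522 + 1) ≈ 0.385.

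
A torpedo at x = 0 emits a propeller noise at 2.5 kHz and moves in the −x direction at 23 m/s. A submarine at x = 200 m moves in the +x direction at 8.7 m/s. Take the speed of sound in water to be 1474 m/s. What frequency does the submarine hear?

The observer lies on the +x side, so the source is heading away from the observer and the observer is heading away from the source.
General Doppler shift: f' = f · (v − v_o)/(v + v_s).
f' = 2.5 × (1474 − 8.7)/(1474 + 23) = 2.5 × 1465.3/1497 ≈ 2.45 kHz.

2.45 kHz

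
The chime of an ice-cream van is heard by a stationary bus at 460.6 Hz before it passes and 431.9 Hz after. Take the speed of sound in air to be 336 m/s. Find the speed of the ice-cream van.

10.8 m/s

f₁/f₂ = (v + v_s)/(v − v_s), so v_s = v · (f₁ − f₂)/(f₁ + f₂).
v_s = 336 × (460.6 − 431.9)/(460.6 + 431.9) = 336 × 28.7/892.5 ≈ 10.8 m/s.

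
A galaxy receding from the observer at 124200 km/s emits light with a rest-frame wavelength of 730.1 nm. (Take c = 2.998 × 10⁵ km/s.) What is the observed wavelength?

β = v/c = 124200/299800 = 0.4143.
Relativistic Doppler for wavelength: λ' = λ₀ · √((1 + β)/(1 − β)).
λ' = 730.1 × √(1.4143/0.5857) = 730.1 × 1.55389 ≈ 1134.5 nm.

1134.5 nm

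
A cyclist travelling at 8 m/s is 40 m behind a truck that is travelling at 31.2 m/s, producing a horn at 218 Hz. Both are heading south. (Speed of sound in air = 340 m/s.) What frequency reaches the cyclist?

204 Hz

The cyclist is behind, so the truck is moving away from it while the cyclist is moving toward the truck.
General Doppler shift: f' = f · (v + v_o)/(v + v_s).
f' = 218 × (340 + 8)/(340 + 31.2) = 218 × 348/371.2 ≈ 204 Hz.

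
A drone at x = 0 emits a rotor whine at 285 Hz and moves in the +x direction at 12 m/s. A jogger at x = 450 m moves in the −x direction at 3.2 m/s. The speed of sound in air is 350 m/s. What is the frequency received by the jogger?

The observer lies on the +x side, so the source is heading toward the observer and the observer is heading toward the source.
With source approaching and observer approaching, f' = f · (v + v_o)/(v − v_s).
f' = 285 × (350 + 3.2)/(350 − 12) = 285 × 353.2/338 ≈ 298 Hz.

298 Hz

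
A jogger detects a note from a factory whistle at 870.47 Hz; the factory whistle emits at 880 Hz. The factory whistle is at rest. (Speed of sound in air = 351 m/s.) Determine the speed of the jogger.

3.8 m/s

f' < f, so the jogger is receding.
f' = f · (v − v_o)/v ⇒ v_o = v · |f'/f − 1|.
v_o = 351 × |870.47/880 − 1| = 351 × 0.01083 ≈ 3.8 m/s.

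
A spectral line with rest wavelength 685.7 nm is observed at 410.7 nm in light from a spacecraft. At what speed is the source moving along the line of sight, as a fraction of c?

λ'/λ₀ = 0.5989 < 1 (blueshift), so the source is approaching.
λ'/λ₀ = √((1 − β)/(1 + β)) for an approaching source ⇒ β = (1 − r²)/(1 + r²) with r = λ'/λ₀.
β = (1 − 0.3587)/(1 + 0.3587) ≈ 0.472.

0.472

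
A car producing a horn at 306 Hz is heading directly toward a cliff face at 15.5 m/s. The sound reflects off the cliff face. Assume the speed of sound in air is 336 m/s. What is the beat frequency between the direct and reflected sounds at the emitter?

The cliff face receives the sound from a moving source: f₁ = f₀ · v/(v − v_e) = 306 × 336/320.5 ≈ 320.8 Hz.
On the return leg the car is a moving observer: f₂ = f₁ · (v + v_e)/v = 320.8 × 351.5/336 ≈ 335.6 Hz.
Equivalently f₂ = f₀ · (v + v_e)/(v − v_e).
Beat against the emitted tone: |f₂ − f₀| = 2v_e·f₀/(v − v_e) = 2 × 15.5 × 306/320.5 ≈ 29.6 Hz.

29.6 Hz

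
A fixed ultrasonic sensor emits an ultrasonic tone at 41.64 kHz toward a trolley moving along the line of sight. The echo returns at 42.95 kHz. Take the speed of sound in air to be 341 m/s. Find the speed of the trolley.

5.3 m/s

Double Doppler shift off a moving reflector: f₂ = f₀ · (v + u)/(v − u) (u > 0 toward emitter).
Rearranging, u = v · (f₂ − f₀)/(f₂ + f₀) = 341 × 1.31/84.59 ≈ 5.3 m/s.
So the trolley is moving at 5.3 m/s toward the emitter.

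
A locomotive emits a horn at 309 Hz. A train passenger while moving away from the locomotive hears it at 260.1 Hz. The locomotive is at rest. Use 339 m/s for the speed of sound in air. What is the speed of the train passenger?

f' = f · (v − v_o)/v ⇒ v_o = v · |f'/f − 1|.
v_o = 339 × |260.1/309 − 1| = 339 × 0.1583 ≈ 54 m/s.

54 m/s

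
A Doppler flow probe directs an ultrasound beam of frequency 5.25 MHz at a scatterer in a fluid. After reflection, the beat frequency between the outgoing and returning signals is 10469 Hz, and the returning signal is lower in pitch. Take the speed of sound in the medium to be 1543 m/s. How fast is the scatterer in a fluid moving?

Double Doppler shift off a moving reflector: f₂ = f₀ · (v + u)/(v − u) (u > 0 toward emitter).
Returning signal is lower, so f₂ = f₀ − Δf = 5250000 − 10469 = 5239531 Hz.
Rearranging, u = v · (f₂ − f₀)/(f₂ + f₀) = 1543 × -10469/10489531 ≈ -1.54 m/s.
So the scatterer in a fluid is moving at 1.54 m/s away from the emitter.

1.54 m/s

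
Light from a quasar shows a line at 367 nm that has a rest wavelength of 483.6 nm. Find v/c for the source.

0.269

λ'/λ₀ = 0.7589 < 1 (blueshift), so the source is approaching.
λ'/λ₀ = √((1 − β)/(1 + β)) for an approaching source ⇒ β = (1 − r²)/(1 + r²) with r = λ'/λ₀.
β = (1 − 0.5759)/(1 + 0.5759) ≈ 0.269.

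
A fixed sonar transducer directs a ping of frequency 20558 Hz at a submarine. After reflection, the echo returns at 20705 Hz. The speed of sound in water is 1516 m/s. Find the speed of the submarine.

Double Doppler shift off a moving reflector: f₂ = f₀ · (v + u)/(v − u) (u > 0 toward emitter).
Rearranging, u = v · (f₂ − f₀)/(f₂ + f₀) = 1516 × 147/41263 ≈ 5.4 m/s.
So the submarine is moving at 5.4 m/s toward the emitter.

5.4 m/s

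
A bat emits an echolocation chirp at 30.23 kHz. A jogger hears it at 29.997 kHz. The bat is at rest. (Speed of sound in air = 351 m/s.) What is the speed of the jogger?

2.71 m/s

f' < f, so the jogger is receding.
f' = f · (v − v_o)/v ⇒ v_o = v · |f'/f − 1|.
v_o = 351 × |29.997/30.23 − 1| = 351 × 0.007708 ≈ 2.71 m/s.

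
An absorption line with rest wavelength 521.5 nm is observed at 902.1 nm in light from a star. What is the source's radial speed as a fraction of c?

λ'/λ₀ = 1.7298 > 1 (redshift), so the source is receding.
λ'/λ₀ = √((1 + β)/(1 − β)) for a receding source ⇒ β = (r² − 1)/(r² + 1) with r = λ'/λ₀.
β = (2.9923 − 1)/(2.9923 + 1) ≈ 0.499.

0.499c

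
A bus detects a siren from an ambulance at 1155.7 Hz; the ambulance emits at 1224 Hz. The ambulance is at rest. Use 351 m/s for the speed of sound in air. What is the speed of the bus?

19.6 m/s

f' < f, so the bus is receding.
f' = f · (v − v_o)/v ⇒ v_o = v · |f'/f − 1|.
v_o = 351 × |1155.7/1224 − 1| = 351 × 0.0558 ≈ 19.6 m/s.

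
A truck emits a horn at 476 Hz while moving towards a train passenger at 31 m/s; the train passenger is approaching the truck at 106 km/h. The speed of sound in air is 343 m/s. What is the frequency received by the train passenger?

568 Hz

106 km/h = 29.44 m/s.
Both move, so f' = f · (v + v_o)/(v − v_s).
f' = 476 × (343 + 29.44)/(343 − 31) = 476 × 372.44/312 ≈ 568 Hz.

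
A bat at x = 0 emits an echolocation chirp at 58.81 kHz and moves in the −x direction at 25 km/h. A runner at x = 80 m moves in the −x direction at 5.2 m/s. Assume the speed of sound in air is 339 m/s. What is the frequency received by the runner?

25 km/h = 6.944 m/s.
The observer lies on the +x side, so the source is heading away from the observer and the observer is heading toward the source.
General Doppler shift: f' = f · (v + v_o)/(v + v_s).
f' = 58.81 × (339 + 5.2)/(339 + 6.944) = 58.81 × 344.2/345.94 ≈ 58.5 kHz.

58.5 kHz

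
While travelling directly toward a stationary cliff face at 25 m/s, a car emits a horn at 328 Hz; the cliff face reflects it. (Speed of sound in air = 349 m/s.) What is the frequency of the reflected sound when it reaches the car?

The cliff face receives the sound from a moving source: f₁ = f₀ · v/(v − v_e) = 328 × 349/324 ≈ 353 Hz.
On the return leg the car is a moving observer: f₂ = f₁ · (v + v_e)/v = 353 × 374/349 ≈ 379 Hz.

379 Hz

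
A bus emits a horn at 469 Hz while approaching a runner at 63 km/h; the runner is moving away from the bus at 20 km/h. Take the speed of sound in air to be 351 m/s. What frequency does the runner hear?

486 Hz

63 km/h = 17.5 m/s; 20 km/h = 5.556 m/s.
Both move, so f' = f · (v − v_o)/(v − v_s).
f' = 469 × (351 − 5.556)/(351 − 17.5) = 469 × 345.44/333.5 ≈ 486 Hz.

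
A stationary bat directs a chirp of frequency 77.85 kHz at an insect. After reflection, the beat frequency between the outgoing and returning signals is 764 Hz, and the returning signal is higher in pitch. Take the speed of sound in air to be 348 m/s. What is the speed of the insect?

Double Doppler shift off a moving reflector: f₂ = f₀ · (v + u)/(v − u) (u > 0 toward emitter).
Returning signal is higher, so f₂ = f₀ + Δf = 77850 + 764 = 78614 Hz.
Rearranging, u = v · (f₂ − f₀)/(f₂ + f₀) = 348 × 764/156464 ≈ 1.70 m/s.
So the insect is moving at 1.70 m/s toward the emitter.

1.70 m/s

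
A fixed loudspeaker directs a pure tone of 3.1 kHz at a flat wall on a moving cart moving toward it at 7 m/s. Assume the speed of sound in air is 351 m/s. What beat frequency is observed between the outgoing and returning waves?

The flat wall on a moving cart first receives the wave as a moving observer: f₁ = f₀ · (v + u)/v = 3.1 × (351 + 7)/351 ≈ 3.1618 kHz.
On reflection it acts as a source moving toward the stationary detector: f₂ = f₁ · v/(v − u) = 3.1618 × 351/344 ≈ 3.2262 kHz.
Equivalently f₂ = f₀ · (v + u)/(v − u).
Beat frequency (with f₀ = 3100 Hz): |f₂ − f₀| = 2u·f₀/(v − u) = 2 × 7 × 3100/344 ≈ 126 Hz.

126 Hz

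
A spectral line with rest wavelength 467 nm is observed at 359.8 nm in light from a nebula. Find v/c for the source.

0.255c

λ'/λ₀ = 0.7704 < 1 (blueshift), so the source is approaching.
λ'/λ₀ = √((1 − β)/(1 + β)) for an approaching source ⇒ β = (1 − r²)/(1 + r²) with r = λ'/λ₀.
β = (1 − 0.5936)/(1 + 0.5936) ≈ 0.255.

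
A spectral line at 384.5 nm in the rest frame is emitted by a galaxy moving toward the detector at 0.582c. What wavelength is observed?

Relativistic Doppler for wavelength: λ' = λ₀ · √((1 − β)/(1 + β)).
λ' = 384.5 × √(0.4180/1.5820) = 384.5 × 0.51403 ≈ 197.6 nm.

197.6 nm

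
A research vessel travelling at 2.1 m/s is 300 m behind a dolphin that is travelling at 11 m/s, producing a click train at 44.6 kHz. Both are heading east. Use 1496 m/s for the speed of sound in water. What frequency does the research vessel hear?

44.3 kHz

The research vessel is behind, so the dolphin is moving away from it while the research vessel is moving toward the dolphin.
General Doppler shift: f' = f · (v + v_o)/(v + v_s).
f' = 44.6 × (1496 + 2.1)/(1496 + 11) = 44.6 × 1498.1/1507 ≈ 44.3 kHz.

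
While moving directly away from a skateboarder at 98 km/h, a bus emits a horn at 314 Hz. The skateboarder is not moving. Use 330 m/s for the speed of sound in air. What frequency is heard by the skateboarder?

290 Hz

98 km/h = 27.22 m/s.
Only the source moves, away from the listener, so f' = f · v/(v + v_s).
f' = 314 × 330/(330 + 27.22) = 314 × 330/357.2 ≈ 290 Hz.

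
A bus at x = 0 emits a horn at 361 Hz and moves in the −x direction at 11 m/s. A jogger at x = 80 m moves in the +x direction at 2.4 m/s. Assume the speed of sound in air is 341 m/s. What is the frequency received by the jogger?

347 Hz

The observer lies on the +x side, so the source is heading away from the observer and the observer is heading away from the source.
With source receding and observer receding, f' = f · (v − v_o)/(v + v_s).
f' = 361 × (341 − 2.4)/(341 + 11) = 361 × 338.6/352 ≈ 347 Hz.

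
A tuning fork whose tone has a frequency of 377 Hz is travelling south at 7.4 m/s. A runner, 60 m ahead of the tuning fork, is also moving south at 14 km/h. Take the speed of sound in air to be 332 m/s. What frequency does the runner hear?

14 km/h = 3.889 m/s.
The runner is ahead, so the tuning fork is moving toward it while the runner is moving away from the tuning fork.
General Doppler shift: f' = f · (v − v_o)/(v − v_s).
f' = 377 × (332 − 3.889)/(332 − 7.4) = 377 × 328.11/324.6 ≈ 381 Hz.

381 Hz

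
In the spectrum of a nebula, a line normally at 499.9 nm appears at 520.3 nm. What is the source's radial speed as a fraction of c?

0.040c

λ'/λ₀ = 1.0408 > 1 (redshift), so the source is receding.
λ'/λ₀ = √((1 + β)/(1 − β)) for a receding source ⇒ β = (r² − 1)/(r² + 1) with r = λ'/λ₀.
β = (1.0833 − 1)/(1.0833 + 1) ≈ 0.040.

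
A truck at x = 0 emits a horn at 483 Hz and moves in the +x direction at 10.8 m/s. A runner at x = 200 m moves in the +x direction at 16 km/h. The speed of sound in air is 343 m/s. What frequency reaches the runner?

492 Hz

16 km/h = 4.444 m/s.
The observer lies on the +x side, so the source is heading toward the observer and the observer is heading away from the source.
With source approaching and observer receding, f' = f · (v − v_o)/(v − v_s).
f' = 483 × (343 − 4.444)/(343 − 10.8) = 483 × 338.56/332.2 ≈ 492 Hz.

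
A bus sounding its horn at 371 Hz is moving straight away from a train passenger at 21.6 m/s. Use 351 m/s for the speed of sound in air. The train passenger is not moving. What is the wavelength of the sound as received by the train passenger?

1.00 m

With the source moving away from a stationary observer, f' = f · v/(v + v_s).
f' = 371 × 351/(351 + 21.6) ≈ 349 Hz.
λ' = v/f' = 351/349.493 ≈ 1.00 m.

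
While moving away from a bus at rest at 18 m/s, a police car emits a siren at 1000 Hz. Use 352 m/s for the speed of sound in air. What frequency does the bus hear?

951 Hz

With the source moving away from a stationary observer, f' = f · v/(v + v_s).
f' = 1000 × 352/(352 + 18) = 1000 × 352/370 ≈ 951 Hz.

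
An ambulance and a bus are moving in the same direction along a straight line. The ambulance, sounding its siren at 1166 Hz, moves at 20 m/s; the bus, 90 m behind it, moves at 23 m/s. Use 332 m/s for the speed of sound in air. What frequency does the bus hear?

1176 Hz

The bus is behind, so the ambulance is moving away from it while the bus is moving toward the ambulance.
Both move, so f' = f · (v + v_o)/(v + v_s).
f' = 1166 × (332 + 23)/(332 + 20) = 1166 × 355/352 ≈ 1176 Hz.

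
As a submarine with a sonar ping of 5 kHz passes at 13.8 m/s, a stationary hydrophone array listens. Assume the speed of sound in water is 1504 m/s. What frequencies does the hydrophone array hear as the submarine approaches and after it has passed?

5.05 kHz approaching; 4.95 kHz receding

Approaching: f₁ = f · v/(v − v_s) = 5 × 1504/1490.2 ≈ 5.05 kHz.
Receding: f₂ = f · v/(v + v_s) = 5 × 1504/1517.8 ≈ 4.95 kHz.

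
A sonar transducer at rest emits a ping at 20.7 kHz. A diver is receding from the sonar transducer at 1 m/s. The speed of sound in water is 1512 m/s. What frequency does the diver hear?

Moving observer, stationary source: f' = f · (v − v_o)/v.
f' = 20.7 × (1512 − 1)/1512 = 20.7 × 1511/1512 ≈ 20.7 kHz.

20.7 kHz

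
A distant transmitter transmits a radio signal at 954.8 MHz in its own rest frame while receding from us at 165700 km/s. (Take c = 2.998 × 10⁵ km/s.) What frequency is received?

β = v/c = 165700/299800 = 0.5527.
Relativistic Doppler for frequency: f' = f₀ · √((1 − β)/(1 + β)).
f' = 954.8 × √(0.4473/1.5527) = 954.8 × 0.53673 ≈ 512.5 MHz.

512.5 MHz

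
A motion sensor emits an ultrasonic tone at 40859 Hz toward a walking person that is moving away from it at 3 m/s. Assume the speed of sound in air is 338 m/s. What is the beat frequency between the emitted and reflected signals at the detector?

719 Hz

At the walking person (a moving observer), f₁ = f₀ · (v − u)/v = 40859 × 335/338 ≈ 40496 Hz.
The reflection then acts as a moving source: f₂ = f₁ · v/(v + u) ≈ 40140 Hz.
Beat frequency: |f₂ − f₀| = 2u·f₀/(v + u) = 2 × 3 × 40859/341 ≈ 719 Hz.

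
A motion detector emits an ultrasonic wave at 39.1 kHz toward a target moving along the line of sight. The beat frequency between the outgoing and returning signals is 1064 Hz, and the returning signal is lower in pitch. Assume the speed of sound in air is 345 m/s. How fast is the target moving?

Double Doppler shift off a moving reflector: f₂ = f₀ · (v + u)/(v − u) (u > 0 toward emitter).
Returning signal is lower, so f₂ = f₀ − Δf = 39100 − 1064 = 38036 Hz.
Rearranging, u = v · (f₂ − f₀)/(f₂ + f₀) = 345 × -1064/77136 ≈ -4.8 m/s.
So the target is moving at 4.8 m/s away from the emitter.

4.8 m/s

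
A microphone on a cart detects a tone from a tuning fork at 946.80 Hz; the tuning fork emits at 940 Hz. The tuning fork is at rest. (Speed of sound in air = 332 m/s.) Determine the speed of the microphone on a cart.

2.40 m/s

f' > f, so the microphone on a cart is approaching.
f' = f · (v + v_o)/v ⇒ v_o = v · |f'/f − 1|.
v_o = 332 × |946.80/940 − 1| = 332 × 0.007234 ≈ 2.40 m/s.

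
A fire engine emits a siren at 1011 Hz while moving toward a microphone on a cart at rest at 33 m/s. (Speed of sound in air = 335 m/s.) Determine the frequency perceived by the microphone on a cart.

Moving source, stationary observer: f' = f · v/(v − v_s) since the source is approaching.
f' = 1011 × 335/(335 − 33) = 1011 × 335/302 ≈ 1121 Hz.

1121 Hz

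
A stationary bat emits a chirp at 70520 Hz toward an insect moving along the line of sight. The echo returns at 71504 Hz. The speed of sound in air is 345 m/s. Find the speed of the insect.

Double Doppler shift off a moving reflector: f₂ = f₀ · (v + u)/(v − u) (u > 0 toward emitter).
Rearranging, u = v · (f₂ − f₀)/(f₂ + f₀) = 345 × 984/142024 ≈ 2.39 m/s.
So the insect is moving at 2.39 m/s toward the emitter.

2.39 m/s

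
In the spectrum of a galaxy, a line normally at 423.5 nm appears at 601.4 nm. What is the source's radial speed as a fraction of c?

λ'/λ₀ = 1.4201 > 1 (redshift), so the source is receding.
λ'/λ₀ = √((1 + β)/(1 − β)) for a receding source ⇒ β = (r² − 1)/(r² + 1) with r = λ'/λ₀.
β = (2.0166 − 1)/(2.0166 + 1) ≈ 0.337.

0.337c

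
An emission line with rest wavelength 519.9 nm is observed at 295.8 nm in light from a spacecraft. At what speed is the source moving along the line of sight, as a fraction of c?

λ'/λ₀ = 0.5690 < 1 (blueshift), so the source is approaching.
λ'/λ₀ = √((1 − β)/(1 + β)) for an approaching source ⇒ β = (1 − r²)/(1 + r²) with r = λ'/λ₀.
β = (1 − 0.3237)/(1 + 0.3237) ≈ 0.511.

0.511c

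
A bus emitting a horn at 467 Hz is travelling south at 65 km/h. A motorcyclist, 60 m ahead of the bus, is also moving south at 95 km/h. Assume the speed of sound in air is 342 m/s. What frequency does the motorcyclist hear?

455 Hz

65 km/h = 18.06 m/s; 95 km/h = 26.39 m/s.
The motorcyclist is ahead, so the bus is moving toward it while the motorcyclist is moving away from the bus.
With source approaching and observer receding, f' = f · (v − v_o)/(v − v_s).
f' = 467 × (342 − 26.39)/(342 − 18.06) = 467 × 315.61/323.94 ≈ 455 Hz.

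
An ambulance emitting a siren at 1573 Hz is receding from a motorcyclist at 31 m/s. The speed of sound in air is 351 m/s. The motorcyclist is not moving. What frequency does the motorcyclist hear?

1445 Hz

Only the source moves, away from the listener, so f' = f · v/(v + v_s).
f' = 1573 × 351/(351 + 31) = 1573 × 351/382 ≈ 1445 Hz.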